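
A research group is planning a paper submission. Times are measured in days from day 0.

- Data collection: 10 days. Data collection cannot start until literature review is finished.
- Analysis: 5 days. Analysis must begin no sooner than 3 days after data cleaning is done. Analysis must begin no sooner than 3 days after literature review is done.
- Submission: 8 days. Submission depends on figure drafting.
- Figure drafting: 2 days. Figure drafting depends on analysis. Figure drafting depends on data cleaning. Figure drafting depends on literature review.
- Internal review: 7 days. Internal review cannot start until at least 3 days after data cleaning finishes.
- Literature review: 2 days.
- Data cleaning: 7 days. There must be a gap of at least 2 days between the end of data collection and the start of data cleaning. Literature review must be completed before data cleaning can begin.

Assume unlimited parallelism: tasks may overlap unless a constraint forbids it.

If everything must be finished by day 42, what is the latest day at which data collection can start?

5

Submission has no dependents, so it just needs to finish by day 42. Starting by 42 − 8 = day 34 achieves that.
Since submission (must start by day 34) depends on it, figure drafting must finish by day 34. Backing off its 2-day duration gives a latest start of day 32.
Since figure drafting (must start by day 32) depends on it, analysis must finish by day 32. Backing off its 5-day duration gives a latest start of day 27.
Internal review has no dependents, so it just needs to finish by day 42. Starting by 42 − 7 = day 35 achieves that.
Data cleaning feeds analysis (must start by day 27, minus 3-day gap → day 24); figure drafting (must start by day 32); internal review (must start by day 35, minus 3-day gap → day 32). Taking the minimum, data cleaning must finish by day 24 and start by 24 − 7 = day 17.
Data collection has to be done before data cleaning (must start by day 17, minus 2-day gap → day 15). That means finishing by day 15, i.e. starting by 15 − 10 = day 5.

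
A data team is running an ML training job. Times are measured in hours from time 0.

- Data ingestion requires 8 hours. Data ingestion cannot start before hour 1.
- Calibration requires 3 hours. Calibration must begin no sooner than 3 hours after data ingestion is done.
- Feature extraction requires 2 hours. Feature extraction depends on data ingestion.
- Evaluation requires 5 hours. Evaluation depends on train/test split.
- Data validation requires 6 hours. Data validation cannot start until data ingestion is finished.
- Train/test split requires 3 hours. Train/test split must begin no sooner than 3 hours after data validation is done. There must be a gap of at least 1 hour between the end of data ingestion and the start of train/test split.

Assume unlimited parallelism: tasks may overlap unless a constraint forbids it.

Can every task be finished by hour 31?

Yes

Data ingestion waits on its own release at hour 1, so it starts at hour 1 and finishes at 1 + 8 = hour 9.
Calibration waits on data ingestion (finishes hour 9, plus 3-hour gap → hour 12), so it starts at hour 12 and finishes at 12 + 3 = hour 15.
Feature extraction cannot begin until data ingestion (finishes hour 9). It runs from hour 9 to 9 + 2 = hour 11.
After data ingestion (finishes hour 9), data validation can start at hour 9 and finishes at hour 15.
Train/test split cannot start until data validation (finishes hour 15, plus 3-hour gap → hour 18); data ingestion (finishes hour 9, plus 1-hour gap → hour 10). The controlling bound is hour 18, so train/test split finishes at 18 + 3 = hour 21.
Evaluation waits on train/test split (finishes hour 21), so it starts at hour 21 and finishes at 21 + 5 = hour 26.
Every task is finished by hour 26, which is no later than the deadline of 31, so the schedule is feasible.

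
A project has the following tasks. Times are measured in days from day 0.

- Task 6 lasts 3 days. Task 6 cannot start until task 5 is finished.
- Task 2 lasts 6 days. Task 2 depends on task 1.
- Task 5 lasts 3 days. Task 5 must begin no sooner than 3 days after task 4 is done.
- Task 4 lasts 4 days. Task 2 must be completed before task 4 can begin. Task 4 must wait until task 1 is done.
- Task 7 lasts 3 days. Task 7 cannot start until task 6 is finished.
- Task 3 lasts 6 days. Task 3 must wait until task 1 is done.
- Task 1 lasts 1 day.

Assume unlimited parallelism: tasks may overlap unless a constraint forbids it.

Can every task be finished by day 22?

Task 1 has no prerequisites, so it starts at day 0 and finishes at day 1.
Task 3 waits on task 1 (finishes day 1), so it starts at day 1 and finishes at 1 + 6 = day 7.
After task 1 (finishes day 1), task 2 can start at day 1 and finishes at day 7.
Task 4 needs all of task 2 (finishes day 7); task 1 (finishes day 1). That puts its earliest start at day 7; it finishes at 7 + 4 = day 11.
Task 5 waits on task 4 (finishes day 11, plus 3-day gap → day 14), so it starts at day 14 and finishes at 14 + 3 = day 17.
Task 6 waits on task 5 (finishes day 17), so it starts at day 17 and finishes at 17 + 3 = day 20.
After task 6 (finishes day 20), task 7 can start at day 20 and finishes at day 23.
The earliest everything can be done is day 23, which is after the deadline of 22, so it is not possible.

No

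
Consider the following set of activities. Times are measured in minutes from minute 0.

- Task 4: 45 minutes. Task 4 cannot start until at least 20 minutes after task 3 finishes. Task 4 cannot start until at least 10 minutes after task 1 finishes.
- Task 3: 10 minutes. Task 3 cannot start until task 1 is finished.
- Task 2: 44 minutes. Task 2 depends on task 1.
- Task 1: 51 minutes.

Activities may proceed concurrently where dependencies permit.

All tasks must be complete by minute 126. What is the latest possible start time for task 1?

0

Nothing follows task 2; the deadline of minute 126 is its only limit. It must start by 126 − 44 = minute 82.
Task 4 must finish by minute 126; it takes 45 minutes, so it must start by 126 − 45 = minute 81.
Since task 4 (must start by minute 81, minus 20-minute gap → minute 61) depends on it, task 3 must finish by minute 61. Backing off its 10-minute duration gives a latest start of minute 51.
Task 1 must finish in time for task 2 (must start by minute 82); task 3 (must start by minute 51); task 4 (must start by minute 81, minus 10-minute gap → minute 71). The tightest is minute 51, so task 1 must start by 51 − 51 = minute 0.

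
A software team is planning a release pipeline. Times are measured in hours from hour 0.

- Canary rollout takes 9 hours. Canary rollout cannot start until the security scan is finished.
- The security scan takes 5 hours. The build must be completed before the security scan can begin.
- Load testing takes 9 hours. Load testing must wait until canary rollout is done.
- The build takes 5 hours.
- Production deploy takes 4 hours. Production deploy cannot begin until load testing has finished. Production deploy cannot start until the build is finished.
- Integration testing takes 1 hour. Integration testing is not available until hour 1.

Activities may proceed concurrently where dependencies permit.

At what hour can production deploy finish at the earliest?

Nothing blocks the build, so it runs from hour 0 to hour 5.
The security scan waits on the build (finishes hour 5), so it starts at hour 5 and finishes at 5 + 5 = hour 10.
Canary rollout waits on the security scan (finishes hour 10), so it starts at hour 10 and finishes at 10 + 9 = hour 19.
Load testing cannot begin until canary rollout (finishes hour 19). It runs from hour 19 to 19 + 9 = hour 28.
Production deploy has to wait for load testing (finishes hour 28); the build (finishes hour 5). The latest of these is hour 28, so production deploy runs hour 28 to 28 + 4 = hour 32.

32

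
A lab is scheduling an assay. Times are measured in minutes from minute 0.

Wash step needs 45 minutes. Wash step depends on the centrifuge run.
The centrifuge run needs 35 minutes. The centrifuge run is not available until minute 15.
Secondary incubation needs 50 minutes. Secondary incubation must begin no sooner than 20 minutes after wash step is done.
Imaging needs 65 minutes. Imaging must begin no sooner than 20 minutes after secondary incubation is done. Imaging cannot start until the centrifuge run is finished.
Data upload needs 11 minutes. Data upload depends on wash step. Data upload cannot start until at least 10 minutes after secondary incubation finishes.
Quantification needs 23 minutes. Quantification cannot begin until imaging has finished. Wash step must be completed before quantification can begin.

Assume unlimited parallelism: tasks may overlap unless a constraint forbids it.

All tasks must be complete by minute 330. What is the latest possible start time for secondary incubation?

Nothing follows quantification; the deadline of minute 330 is its only limit. It must start by 330 − 23 = minute 307.
Imaging feeds into quantification (must start by minute 307); so imaging must finish by minute 307 and therefore start by minute 242.
To finish by minute 330, data upload (duration 11) must start no later than minute 319.
Secondary incubation must finish in time for imaging (must start by minute 242, minus 20-minute gap → minute 222); data upload (must start by minute 319, minus 10-minute gap → minute 309). The tightest is minute 222, so secondary incubation must start by 222 − 50 = minute 172.

172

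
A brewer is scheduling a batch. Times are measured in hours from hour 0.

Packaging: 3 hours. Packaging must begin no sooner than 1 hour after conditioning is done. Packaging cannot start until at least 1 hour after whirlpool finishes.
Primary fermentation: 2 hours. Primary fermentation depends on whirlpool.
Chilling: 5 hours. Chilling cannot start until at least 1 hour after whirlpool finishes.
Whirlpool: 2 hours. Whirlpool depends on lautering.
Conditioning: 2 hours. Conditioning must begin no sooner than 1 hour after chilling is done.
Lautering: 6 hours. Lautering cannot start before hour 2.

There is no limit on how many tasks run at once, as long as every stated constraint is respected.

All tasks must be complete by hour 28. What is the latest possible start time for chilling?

To finish by hour 28, packaging (duration 3) must start no later than hour 25.
Conditioning must finish before packaging (must start by hour 25, minus 1-hour gap → hour 24). With a 2-hour duration, conditioning must start by 24 − 2 = hour 22.
Chilling has to be done before conditioning (must start by hour 22, minus 1-hour gap → hour 21). That means finishing by hour 21, i.e. starting by 21 − 5 = hour 16.

16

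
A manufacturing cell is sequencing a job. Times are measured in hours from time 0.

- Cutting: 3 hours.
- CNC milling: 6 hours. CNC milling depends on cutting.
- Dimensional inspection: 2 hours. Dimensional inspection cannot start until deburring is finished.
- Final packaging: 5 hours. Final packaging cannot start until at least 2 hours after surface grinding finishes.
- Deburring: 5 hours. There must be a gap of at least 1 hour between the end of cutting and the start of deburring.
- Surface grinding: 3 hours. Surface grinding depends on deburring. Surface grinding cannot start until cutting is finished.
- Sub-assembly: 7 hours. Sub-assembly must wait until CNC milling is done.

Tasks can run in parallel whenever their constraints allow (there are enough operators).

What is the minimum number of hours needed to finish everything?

Nothing blocks cutting, so it runs from hour 0 to hour 3.
CNC milling waits on cutting (finishes hour 3), so it starts at hour 3 and finishes at 3 + 6 = hour 9.
Sub-assembly cannot begin until CNC milling (finishes hour 9). It runs from hour 9 to 9 + 7 = hour 16.
After cutting (finishes hour 3, plus 1-hour gap → hour 4), deburring can start at hour 4 and finishes at hour 9.
After deburring (finishes hour 9), dimensional inspection can start at hour 9 and finishes at hour 11.
Surface grinding cannot start until deburring (finishes hour 9); cutting (finishes hour 3). The controlling bound is hour 9, so surface grinding finishes at 9 + 3 = hour 12.
After surface grinding (finishes hour 12, plus 2-hour gap → hour 14), final packaging can start at hour 14 and finishes at hour 19.
All tasks are finished once the last one completes. Finish times: Cutting at 3, Deburring at 9, CNC milling at 9, Surface grinding at 12, Dimensional inspection at 11, Sub-assembly at 16, Final packaging at 19. The latest is hour 19.

19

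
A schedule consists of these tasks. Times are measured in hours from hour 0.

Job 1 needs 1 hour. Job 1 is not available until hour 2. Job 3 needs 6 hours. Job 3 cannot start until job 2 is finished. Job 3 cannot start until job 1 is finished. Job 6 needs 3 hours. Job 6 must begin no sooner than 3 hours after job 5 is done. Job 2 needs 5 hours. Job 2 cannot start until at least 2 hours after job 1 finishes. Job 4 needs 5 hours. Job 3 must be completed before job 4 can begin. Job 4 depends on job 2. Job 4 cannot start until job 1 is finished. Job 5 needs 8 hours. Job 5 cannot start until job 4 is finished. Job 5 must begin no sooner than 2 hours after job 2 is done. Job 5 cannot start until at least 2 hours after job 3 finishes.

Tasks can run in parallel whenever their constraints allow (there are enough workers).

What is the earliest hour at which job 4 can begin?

Job 1 waits on its own release at hour 2, so it starts at hour 2 and finishes at 2 + 1 = hour 3.
Job 2 cannot begin until job 1 (finishes hour 3, plus 2-hour gap → hour 5). It runs from hour 5 to 5 + 5 = hour 10.
Job 3 has to wait for job 2 (finishes hour 10); job 1 (finishes hour 3). The latest of these is hour 10, so job 3 runs hour 10 to 10 + 6 = hour 16.
Job 4 waits on job 3 (finishes hour 16); job 2 (finishes hour 10); job 1 (finishes hour 3). The latest of these is hour 16, which is the earliest job 4 can start.

16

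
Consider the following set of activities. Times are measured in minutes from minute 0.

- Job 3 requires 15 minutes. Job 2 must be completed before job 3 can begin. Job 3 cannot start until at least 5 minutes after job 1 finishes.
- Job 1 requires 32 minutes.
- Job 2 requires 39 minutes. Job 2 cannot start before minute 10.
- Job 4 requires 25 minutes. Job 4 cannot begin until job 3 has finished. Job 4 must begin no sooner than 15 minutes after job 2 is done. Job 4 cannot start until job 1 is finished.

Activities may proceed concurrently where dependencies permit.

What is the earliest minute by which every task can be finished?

After its own release at minute 10, job 2 can start at minute 10 and finishes at minute 49.
Job 1 has no prerequisites, so it starts at minute 0 and finishes at minute 32.
Job 3 cannot start until job 2 (finishes minute 49); job 1 (finishes minute 32, plus 5-minute gap → minute 37). The controlling bound is minute 49, so job 3 finishes at 49 + 15 = minute 64.
Job 4 has to wait for job 3 (finishes minute 64); job 2 (finishes minute 49, plus 15-minute gap → minute 64); job 1 (finishes minute 32). The latest of these is minute 64, so job 4 runs minute 64 to 64 + 25 = minute 89.
All tasks are finished once the last one completes. Finish times: Job 1 at 32, Job 2 at 49, Job 3 at 64, Job 4 at 89. The latest is minute 89.

89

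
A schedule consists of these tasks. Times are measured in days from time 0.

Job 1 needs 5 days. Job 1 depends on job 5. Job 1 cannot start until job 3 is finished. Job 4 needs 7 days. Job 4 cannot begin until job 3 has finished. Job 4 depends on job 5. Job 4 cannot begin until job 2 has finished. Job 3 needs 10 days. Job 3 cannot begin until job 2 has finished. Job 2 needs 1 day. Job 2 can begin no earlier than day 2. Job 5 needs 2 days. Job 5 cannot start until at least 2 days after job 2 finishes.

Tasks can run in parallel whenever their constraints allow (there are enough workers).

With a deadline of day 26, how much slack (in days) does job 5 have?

Job 2 cannot begin until its own release at day 2. It runs from day 2 to 2 + 1 = day 3.
Job 5 cannot begin until job 2 (finishes day 3, plus 2-day gap → day 5). It runs from day 5 to 5 + 2 = day 7.

Working backward from the deadline:
Job 1 must finish by day 26; it takes 5 days, so it must start by 26 − 5 = day 21.
Job 4 has no dependents, so it just needs to finish by day 26. Starting by 26 − 7 = day 19 achieves that.
Job 5 feeds job 1 (must start by day 21); job 4 (must start by day 19). Taking the minimum, job 5 must finish by day 19 and start by 19 − 2 = day 17.
So job 5 can start as early as day 5 and as late as day 17, giving 17 − 5 = 12 days of slack.

12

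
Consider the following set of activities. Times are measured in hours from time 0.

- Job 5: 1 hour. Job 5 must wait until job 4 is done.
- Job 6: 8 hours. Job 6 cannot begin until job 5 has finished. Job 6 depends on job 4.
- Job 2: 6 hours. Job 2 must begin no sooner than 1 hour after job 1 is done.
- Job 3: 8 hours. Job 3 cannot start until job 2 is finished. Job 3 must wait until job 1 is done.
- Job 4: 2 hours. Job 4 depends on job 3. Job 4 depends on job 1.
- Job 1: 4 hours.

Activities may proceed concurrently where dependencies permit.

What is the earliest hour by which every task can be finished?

Nothing blocks job 1, so it runs from hour 0 to hour 4.
After job 1 (finishes hour 4, plus 1-hour gap → hour 5), job 2 can start at hour 5 and finishes at hour 11.
Job 3 has to wait for job 2 (finishes hour 11); job 1 (finishes hour 4). The latest of these is hour 11, so job 3 runs hour 11 to 11 + 8 = hour 19.
For job 4: job 3 (finishes hour 19); job 1 (finishes hour 4). Taking the maximum gives a start of hour 19, and it finishes at 19 + 2 = hour 21.
After job 4 (finishes hour 21), job 5 can start at hour 21 and finishes at hour 22.
For job 6: job 5 (finishes hour 22); job 4 (finishes hour 21). Taking the maximum gives a start of hour 22, and it finishes at 22 + 8 = hour 30.
All tasks are finished once the last one completes. Finish times: Job 1 at 4, Job 2 at 11, Job 3 at 19, Job 4 at 21, Job 5 at 22, Job 6 at 30. The latest is hour 30.

30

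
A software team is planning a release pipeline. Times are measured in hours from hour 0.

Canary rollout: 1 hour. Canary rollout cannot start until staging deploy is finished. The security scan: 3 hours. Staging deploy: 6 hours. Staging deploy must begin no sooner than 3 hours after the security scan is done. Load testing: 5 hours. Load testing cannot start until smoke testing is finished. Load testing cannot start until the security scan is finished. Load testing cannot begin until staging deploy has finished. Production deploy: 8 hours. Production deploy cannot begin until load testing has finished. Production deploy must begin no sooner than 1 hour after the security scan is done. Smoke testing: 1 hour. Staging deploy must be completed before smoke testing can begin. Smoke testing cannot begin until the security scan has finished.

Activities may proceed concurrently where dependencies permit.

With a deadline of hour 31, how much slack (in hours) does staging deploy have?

5

The security scan has no prerequisites, so it starts at hour 0 and finishes at hour 3.
After the security scan (finishes hour 3, plus 3-hour gap → hour 6), staging deploy can start at hour 6 and finishes at hour 12.

Working backward from the deadline:
Nothing follows production deploy; the deadline of hour 31 is its only limit. It must start by 31 − 8 = hour 23.
Load testing must finish before production deploy (must start by hour 23). With a 5-hour duration, load testing must start by 23 − 5 = hour 18.
Smoke testing has to be done before load testing (must start by hour 18). That means finishing by hour 18, i.e. starting by 18 − 1 = hour 17.
Canary rollout must finish by hour 31; it takes 1 hour, so it must start by 31 − 1 = hour 30.
Staging deploy feeds smoke testing (must start by hour 17); canary rollout (must start by hour 30); load testing (must start by hour 18). Taking the minimum, staging deploy must finish by hour 17 and start by 17 − 6 = hour 11.
So staging deploy can start as early as hour 6 and as late as hour 11, giving 11 − 6 = 5 hours of slack.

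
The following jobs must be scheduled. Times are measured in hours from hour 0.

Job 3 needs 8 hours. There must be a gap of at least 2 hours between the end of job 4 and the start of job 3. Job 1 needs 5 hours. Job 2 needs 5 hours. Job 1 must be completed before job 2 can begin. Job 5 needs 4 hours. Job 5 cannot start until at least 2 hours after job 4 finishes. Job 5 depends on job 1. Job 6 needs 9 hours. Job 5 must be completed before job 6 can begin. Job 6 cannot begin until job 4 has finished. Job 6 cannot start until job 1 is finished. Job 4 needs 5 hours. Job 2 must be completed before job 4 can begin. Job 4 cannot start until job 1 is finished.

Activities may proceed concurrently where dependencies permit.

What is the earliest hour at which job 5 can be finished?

21

Nothing blocks job 1, so it runs from hour 0 to hour 5.
Job 2 cannot begin until job 1 (finishes hour 5). It runs from hour 5 to 5 + 5 = hour 10.
Job 4 cannot start until job 2 (finishes hour 10); job 1 (finishes hour 5). The controlling bound is hour 10, so job 4 finishes at 10 + 5 = hour 15.
Job 5 needs all of job 4 (finishes hour 15, plus 2-hour gap → hour 17); job 1 (finishes hour 5). That puts its earliest start at hour 17; it finishes at 17 + 4 = hour 21.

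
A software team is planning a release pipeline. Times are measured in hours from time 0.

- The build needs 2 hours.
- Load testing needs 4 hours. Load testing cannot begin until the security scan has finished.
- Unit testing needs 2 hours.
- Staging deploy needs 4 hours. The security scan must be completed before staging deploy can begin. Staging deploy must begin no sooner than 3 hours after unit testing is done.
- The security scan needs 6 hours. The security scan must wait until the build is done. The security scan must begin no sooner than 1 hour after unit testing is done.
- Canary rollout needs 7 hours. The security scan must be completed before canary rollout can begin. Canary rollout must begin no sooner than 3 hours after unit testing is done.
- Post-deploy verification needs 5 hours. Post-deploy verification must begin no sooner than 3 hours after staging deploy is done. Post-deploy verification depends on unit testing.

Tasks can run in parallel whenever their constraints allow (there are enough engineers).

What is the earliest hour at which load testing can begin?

Nothing blocks unit testing, so it runs from hour 0 to hour 2.
The build has no prerequisites, so it starts at hour 0 and finishes at hour 2.
The security scan cannot start until the build (finishes hour 2); unit testing (finishes hour 2, plus 1-hour gap → hour 3). The controlling bound is hour 3, so the security scan finishes at 3 + 6 = hour 9.
Load testing waits on the security scan (finishes hour 9), so the earliest it can start is hour 9.

9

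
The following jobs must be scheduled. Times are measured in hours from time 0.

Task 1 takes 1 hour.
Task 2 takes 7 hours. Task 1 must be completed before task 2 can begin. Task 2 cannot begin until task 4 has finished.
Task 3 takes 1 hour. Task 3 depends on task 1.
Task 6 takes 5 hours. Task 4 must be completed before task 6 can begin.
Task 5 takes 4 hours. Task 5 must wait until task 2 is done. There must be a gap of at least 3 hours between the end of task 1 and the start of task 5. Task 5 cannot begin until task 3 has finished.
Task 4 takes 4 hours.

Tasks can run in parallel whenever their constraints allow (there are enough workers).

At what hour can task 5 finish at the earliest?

Task 4 can start immediately at hour 0; it finishes at hour 4.
Nothing blocks task 1, so it runs from hour 0 to hour 1.
Task 3 cannot begin until task 1 (finishes hour 1). It runs from hour 1 to 1 + 1 = hour 2.
Task 2 needs all of task 1 (finishes hour 1); task 4 (finishes hour 4). That puts its earliest start at hour 4; it finishes at 4 + 7 = hour 11.
Task 5 cannot start until task 2 (finishes hour 11); task 1 (finishes hour 1, plus 3-hour gap → hour 4); task 3 (finishes hour 2). The controlling bound is hour 11, so task 5 finishes at 11 + 4 = hour 15.

15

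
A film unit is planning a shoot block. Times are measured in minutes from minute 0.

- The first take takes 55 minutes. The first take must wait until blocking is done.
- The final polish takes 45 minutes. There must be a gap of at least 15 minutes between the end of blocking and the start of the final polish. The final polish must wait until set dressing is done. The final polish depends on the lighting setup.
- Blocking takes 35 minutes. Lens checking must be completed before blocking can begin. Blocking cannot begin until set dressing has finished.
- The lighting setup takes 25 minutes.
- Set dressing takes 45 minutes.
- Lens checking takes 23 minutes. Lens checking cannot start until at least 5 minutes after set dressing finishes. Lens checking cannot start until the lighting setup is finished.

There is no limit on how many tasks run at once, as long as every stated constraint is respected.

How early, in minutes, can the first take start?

108

The lighting setup has no prerequisites, so it starts at minute 0 and finishes at minute 25.
Set dressing can start immediately at minute 0; it finishes at minute 45.
Lens checking needs all of set dressing (finishes minute 45, plus 5-minute gap → minute 50); the lighting setup (finishes minute 25). That puts its earliest start at minute 50; it finishes at 50 + 23 = minute 73.
Blocking has to wait for lens checking (finishes minute 73); set dressing (finishes minute 45). The latest of these is minute 73, so blocking runs minute 73 to 73 + 35 = minute 108.
The first take waits on blocking (finishes minute 108), so the earliest it can start is minute 108.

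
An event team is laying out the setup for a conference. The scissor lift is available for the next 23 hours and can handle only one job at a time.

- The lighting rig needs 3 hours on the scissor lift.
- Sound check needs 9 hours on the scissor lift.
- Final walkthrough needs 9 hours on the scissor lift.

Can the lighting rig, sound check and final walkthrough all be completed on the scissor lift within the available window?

Running back to back, the jobs need 3 + 9 + 9 = 21 hours on the scissor lift.
Since 21 ≤ 23, they fit within the window.

Yes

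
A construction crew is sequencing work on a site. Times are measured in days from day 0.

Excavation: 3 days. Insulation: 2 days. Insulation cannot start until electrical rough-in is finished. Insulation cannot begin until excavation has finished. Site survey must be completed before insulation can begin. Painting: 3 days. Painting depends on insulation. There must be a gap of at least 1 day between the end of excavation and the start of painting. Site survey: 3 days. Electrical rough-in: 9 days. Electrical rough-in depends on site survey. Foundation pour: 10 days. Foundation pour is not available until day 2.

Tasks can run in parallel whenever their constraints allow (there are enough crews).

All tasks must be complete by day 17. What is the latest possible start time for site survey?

0

Painting has no dependents, so it just needs to finish by day 17. Starting by 17 − 3 = day 14 achieves that.
Insulation has to be done before painting (must start by day 14). That means finishing by day 14, i.e. starting by 14 − 2 = day 12.
Since insulation (must start by day 12) depends on it, electrical rough-in must finish by day 12. Backing off its 9-day duration gives a latest start of day 3.
Site survey must finish in time for electrical rough-in (must start by day 3); insulation (must start by day 12). The tightest is day 3, so site survey must start by 3 − 3 = day 0.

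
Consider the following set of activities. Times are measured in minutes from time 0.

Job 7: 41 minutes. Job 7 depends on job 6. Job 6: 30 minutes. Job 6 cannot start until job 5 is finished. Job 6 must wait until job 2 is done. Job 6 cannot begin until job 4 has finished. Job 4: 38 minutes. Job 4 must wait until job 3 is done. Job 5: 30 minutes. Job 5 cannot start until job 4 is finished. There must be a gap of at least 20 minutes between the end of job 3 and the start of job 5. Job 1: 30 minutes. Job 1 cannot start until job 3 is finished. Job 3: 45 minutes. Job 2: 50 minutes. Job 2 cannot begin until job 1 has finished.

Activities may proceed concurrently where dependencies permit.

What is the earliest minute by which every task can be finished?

Job 3 can start immediately at minute 0; it finishes at minute 45.
Job 4 waits on job 3 (finishes minute 45), so it starts at minute 45 and finishes at 45 + 38 = minute 83.
Job 5 has to wait for job 4 (finishes minute 83); job 3 (finishes minute 45, plus 20-minute gap → minute 65). The latest of these is minute 83, so job 5 runs minute 83 to 83 + 30 = minute 113.
After job 3 (finishes minute 45), job 1 can start at minute 45 and finishes at minute 75.
Job 2 waits on job 1 (finishes minute 75), so it starts at minute 75 and finishes at 75 + 50 = minute 125.
For job 6: job 5 (finishes minute 113); job 2 (finishes minute 125); job 4 (finishes minute 83). Taking the maximum gives a start of minute 125, and it finishes at 125 + 30 = minute 155.
After job 6 (finishes minute 155), job 7 can start at minute 155 and finishes at minute 196.
All tasks are finished once the last one completes. Finish times: Job 1 at 75, Job 2 at 125, Job 3 at 45, Job 4 at 83, Job 5 at 113, Job 6 at 155, Job 7 at 196. The latest is minute 196.

196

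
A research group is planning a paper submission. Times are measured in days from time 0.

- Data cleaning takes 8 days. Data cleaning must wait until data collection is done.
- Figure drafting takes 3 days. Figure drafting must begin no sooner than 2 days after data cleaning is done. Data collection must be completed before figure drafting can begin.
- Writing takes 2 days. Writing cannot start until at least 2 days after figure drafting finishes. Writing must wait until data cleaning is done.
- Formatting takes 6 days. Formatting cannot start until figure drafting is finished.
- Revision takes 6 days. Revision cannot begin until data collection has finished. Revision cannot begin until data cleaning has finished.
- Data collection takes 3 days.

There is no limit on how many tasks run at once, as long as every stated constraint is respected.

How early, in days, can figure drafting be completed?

Data collection has no prerequisites, so it starts at day 0 and finishes at day 3.
After data collection (finishes day 3), data cleaning can start at day 3 and finishes at day 11.
Figure drafting cannot start until data cleaning (finishes day 11, plus 2-day gap → day 13); data collection (finishes day 3). The controlling bound is day 13, so figure drafting finishes at 13 + 3 = day 16.

16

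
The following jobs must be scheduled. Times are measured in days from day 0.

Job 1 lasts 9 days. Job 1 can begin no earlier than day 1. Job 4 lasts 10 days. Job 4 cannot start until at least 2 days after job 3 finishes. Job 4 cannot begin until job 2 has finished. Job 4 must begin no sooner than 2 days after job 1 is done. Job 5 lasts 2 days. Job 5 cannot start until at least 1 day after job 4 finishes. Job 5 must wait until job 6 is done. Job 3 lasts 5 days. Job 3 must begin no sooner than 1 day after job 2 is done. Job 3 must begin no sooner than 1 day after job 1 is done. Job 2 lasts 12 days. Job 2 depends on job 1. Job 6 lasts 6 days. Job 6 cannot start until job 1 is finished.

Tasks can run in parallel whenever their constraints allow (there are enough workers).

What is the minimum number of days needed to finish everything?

After its own release at day 1, job 1 can start at day 1 and finishes at day 10.
Job 6 cannot begin until job 1 (finishes day 10). It runs from day 10 to 10 + 6 = day 16.
Job 2 waits on job 1 (finishes day 10), so it starts at day 10 and finishes at 10 + 12 = day 22.
Job 3 needs all of job 2 (finishes day 22, plus 1-day gap → day 23); job 1 (finishes day 10, plus 1-day gap → day 11). That puts its earliest start at day 23; it finishes at 23 + 5 = day 28.
For job 4: job 3 (finishes day 28, plus 2-day gap → day 30); job 2 (finishes day 22); job 1 (finishes day 10, plus 2-day gap → day 12). Taking the maximum gives a start of day 30, and it finishes at 30 + 10 = day 40.
Job 5 has to wait for job 4 (finishes day 40, plus 1-day gap → day 41); job 6 (finishes day 16). The latest of these is day 41, so job 5 runs day 41 to 41 + 2 = day 43.
All tasks are finished once the last one completes. Finish times: Job 1 at 10, Job 2 at 22, Job 3 at 28, Job 4 at 40, Job 5 at 43, Job 6 at 16. The latest is day 43.

43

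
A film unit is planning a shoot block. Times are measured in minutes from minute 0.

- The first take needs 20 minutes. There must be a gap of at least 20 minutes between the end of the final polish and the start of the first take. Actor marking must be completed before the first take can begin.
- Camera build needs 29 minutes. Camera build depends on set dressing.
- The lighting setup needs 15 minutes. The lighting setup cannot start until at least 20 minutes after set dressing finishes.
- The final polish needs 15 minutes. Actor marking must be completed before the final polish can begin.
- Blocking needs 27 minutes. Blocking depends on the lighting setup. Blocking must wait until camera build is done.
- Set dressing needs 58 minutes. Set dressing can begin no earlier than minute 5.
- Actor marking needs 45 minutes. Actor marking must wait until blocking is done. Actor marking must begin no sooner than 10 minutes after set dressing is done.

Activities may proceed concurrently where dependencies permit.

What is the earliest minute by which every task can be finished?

225

After its own release at minute 5, set dressing can start at minute 5 and finishes at minute 63.
After set dressing (finishes minute 63), camera build can start at minute 63 and finishes at minute 92.
The lighting setup waits on set dressing (finishes minute 63, plus 20-minute gap → minute 83), so it starts at minute 83 and finishes at 83 + 15 = minute 98.
Blocking cannot start until the lighting setup (finishes minute 98); camera build (finishes minute 92). The controlling bound is minute 98, so blocking finishes at 98 + 27 = minute 125.
Actor marking cannot start until blocking (finishes minute 125); set dressing (finishes minute 63, plus 10-minute gap → minute 73). The controlling bound is minute 125, so actor marking finishes at 125 + 45 = minute 170.
After actor marking (finishes minute 170), the final polish can start at minute 170 and finishes at minute 185.
The first take cannot start until the final polish (finishes minute 185, plus 20-minute gap → minute 205); actor marking (finishes minute 170). The controlling bound is minute 205, so the first take finishes at 205 + 20 = minute 225.
All tasks are finished once the last one completes. Finish times: Set dressing at 63, The lighting setup at 98, Camera build at 92, Blocking at 125, Actor marking at 170, The final polish at 185, The first take at 225. The latest is minute 225.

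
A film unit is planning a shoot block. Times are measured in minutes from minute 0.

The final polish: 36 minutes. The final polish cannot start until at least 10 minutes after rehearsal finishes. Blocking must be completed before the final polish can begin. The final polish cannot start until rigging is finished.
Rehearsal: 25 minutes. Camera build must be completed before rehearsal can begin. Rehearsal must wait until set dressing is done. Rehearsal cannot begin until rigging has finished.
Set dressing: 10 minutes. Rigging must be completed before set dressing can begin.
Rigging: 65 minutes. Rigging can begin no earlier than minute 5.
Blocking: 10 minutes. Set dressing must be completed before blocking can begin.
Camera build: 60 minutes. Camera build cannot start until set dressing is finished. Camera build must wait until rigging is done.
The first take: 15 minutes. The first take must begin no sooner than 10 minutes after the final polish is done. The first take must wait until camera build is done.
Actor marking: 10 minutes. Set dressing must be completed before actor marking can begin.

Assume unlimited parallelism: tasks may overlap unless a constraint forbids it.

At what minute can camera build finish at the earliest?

140

Rigging cannot begin until its own release at minute 5. It runs from minute 5 to 5 + 65 = minute 70.
After rigging (finishes minute 70), set dressing can start at minute 70 and finishes at minute 80.
Camera build needs all of set dressing (finishes minute 80); rigging (finishes minute 70). That puts its earliest start at minute 80; it finishes at 80 + 60 = minute 140.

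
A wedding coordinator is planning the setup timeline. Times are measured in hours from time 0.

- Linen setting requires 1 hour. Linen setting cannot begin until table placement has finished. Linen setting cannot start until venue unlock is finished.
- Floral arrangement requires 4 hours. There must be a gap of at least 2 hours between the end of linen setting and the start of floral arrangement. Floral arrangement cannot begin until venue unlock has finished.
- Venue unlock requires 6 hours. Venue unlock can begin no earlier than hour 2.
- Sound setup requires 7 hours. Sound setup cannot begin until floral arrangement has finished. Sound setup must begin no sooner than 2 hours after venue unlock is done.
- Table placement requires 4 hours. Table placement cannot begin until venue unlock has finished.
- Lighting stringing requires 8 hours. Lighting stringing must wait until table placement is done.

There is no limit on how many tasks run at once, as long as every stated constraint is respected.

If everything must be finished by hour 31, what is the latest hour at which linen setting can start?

To finish by hour 31, sound setup (duration 7) must start no later than hour 24.
Floral arrangement feeds into sound setup (must start by hour 24); so floral arrangement must finish by hour 24 and therefore start by hour 20.
Linen setting must finish before floral arrangement (must start by hour 20, minus 2-hour gap → hour 18). With a 1-hour duration, linen setting must start by 18 − 1 = hour 17.

17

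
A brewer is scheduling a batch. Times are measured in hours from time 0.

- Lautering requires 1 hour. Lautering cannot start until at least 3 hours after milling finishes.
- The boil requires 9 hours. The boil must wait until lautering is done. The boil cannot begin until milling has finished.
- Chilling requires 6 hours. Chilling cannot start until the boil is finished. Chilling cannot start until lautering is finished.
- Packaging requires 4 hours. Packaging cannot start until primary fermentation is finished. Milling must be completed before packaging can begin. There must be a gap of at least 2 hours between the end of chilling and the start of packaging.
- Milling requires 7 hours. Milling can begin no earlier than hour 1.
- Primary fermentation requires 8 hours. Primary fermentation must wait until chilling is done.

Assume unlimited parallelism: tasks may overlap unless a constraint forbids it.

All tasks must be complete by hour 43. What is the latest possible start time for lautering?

15

Packaging has no dependents, so it just needs to finish by hour 43. Starting by 43 − 4 = hour 39 achieves that.
Primary fermentation has to be done before packaging (must start by hour 39). That means finishing by hour 39, i.e. starting by 39 − 8 = hour 31.
Chilling must finish in time for primary fermentation (must start by hour 31); packaging (must start by hour 39, minus 2-hour gap → hour 37). The tightest is hour 31, so chilling must start by 31 − 6 = hour 25.
Since chilling (must start by hour 25) depends on it, the boil must finish by hour 25. Backing off its 9-hour duration gives a latest start of hour 16.
Lautering must finish in time for the boil (must start by hour 16); chilling (must start by hour 25). The tightest is hour 16, so lautering must start by 16 − 1 = hour 15.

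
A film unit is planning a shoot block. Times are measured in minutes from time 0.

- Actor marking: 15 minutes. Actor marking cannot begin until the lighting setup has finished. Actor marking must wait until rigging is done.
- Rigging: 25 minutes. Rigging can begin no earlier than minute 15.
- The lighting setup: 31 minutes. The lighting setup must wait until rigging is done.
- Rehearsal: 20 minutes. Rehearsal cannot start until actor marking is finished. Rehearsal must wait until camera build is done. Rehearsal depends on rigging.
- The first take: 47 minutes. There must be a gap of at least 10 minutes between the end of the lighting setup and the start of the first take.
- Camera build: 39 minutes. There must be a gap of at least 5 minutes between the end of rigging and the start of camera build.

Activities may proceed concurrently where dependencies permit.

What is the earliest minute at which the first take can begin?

81

Rigging cannot begin until its own release at minute 15. It runs from minute 15 to 15 + 25 = minute 40.
The lighting setup waits on rigging (finishes minute 40), so it starts at minute 40 and finishes at 40 + 31 = minute 71.
The first take waits on the lighting setup (finishes minute 71, plus 10-minute gap → minute 81), so the earliest it can start is minute 81.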